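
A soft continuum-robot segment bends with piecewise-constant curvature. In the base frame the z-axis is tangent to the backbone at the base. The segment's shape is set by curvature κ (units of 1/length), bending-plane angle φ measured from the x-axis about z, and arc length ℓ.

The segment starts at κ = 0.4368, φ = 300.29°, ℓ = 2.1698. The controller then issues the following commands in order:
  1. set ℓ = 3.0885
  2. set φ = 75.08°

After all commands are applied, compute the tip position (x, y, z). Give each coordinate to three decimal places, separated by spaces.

initial: κ=0.4368, φ=300.29°, ℓ=2.1698
cmd 1: set ℓ=3.0885 → (κ,φ,ℓ)=(0.4368,300.29°,3.0885) → tip=(0.9008,-1.5421,2.2333)
cmd 2: set φ=75.08° → (κ,φ,ℓ)=(0.4368,75.08°,3.0885) → tip=(0.4598,1.7257,2.2333)

0.460 1.726 2.233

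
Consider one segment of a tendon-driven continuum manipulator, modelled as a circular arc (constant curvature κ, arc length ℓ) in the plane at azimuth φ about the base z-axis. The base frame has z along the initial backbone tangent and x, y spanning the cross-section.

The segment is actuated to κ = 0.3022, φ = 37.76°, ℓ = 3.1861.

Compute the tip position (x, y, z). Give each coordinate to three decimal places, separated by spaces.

θ = κ·ℓ = 0.3022 × 3.1861 = 0.96284 rad
ρ = (1 − cos θ)/κ = (1 − 0.57119)/0.3022 = 1.41896
z = sin θ / κ = 0.82082/0.3022 = 2.71614
x = ρ cos φ = 1.41896 × cos(37.76°) = 1.12180
y = ρ sin φ = 1.41896 × sin(37.76°) = 0.86890

1.122 0.869 2.716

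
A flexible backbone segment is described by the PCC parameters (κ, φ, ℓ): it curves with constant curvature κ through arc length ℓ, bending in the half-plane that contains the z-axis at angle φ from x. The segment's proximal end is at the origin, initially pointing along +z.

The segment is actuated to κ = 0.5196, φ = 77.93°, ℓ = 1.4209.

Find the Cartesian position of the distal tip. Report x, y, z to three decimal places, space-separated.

0.105 0.490 1.295

θ = κ·ℓ = 0.5196 × 1.4209 = 0.73830 rad
ρ = (1 − cos θ)/κ = (1 − 0.73961)/0.5196 = 0.50113
z = sin θ / κ = 0.67303/0.5196 = 1.29529
x = ρ cos φ = 0.50113 × cos(77.93°) = 0.10479
y = ρ sin φ = 0.50113 × sin(77.93°) = 0.49005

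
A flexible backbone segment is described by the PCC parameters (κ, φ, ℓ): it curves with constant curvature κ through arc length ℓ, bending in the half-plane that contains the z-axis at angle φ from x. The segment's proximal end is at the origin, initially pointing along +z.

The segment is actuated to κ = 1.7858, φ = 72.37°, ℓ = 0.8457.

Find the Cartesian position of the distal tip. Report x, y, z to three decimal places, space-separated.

0.159 0.501 0.559

θ = κ·ℓ = 1.7858 × 0.8457 = 1.51025 rad
ρ = (1 − cos θ)/κ = (1 − 0.06051)/1.7858 = 0.52609
z = sin θ / κ = 0.99817/1.7858 = 0.55895
x = ρ cos φ = 0.52609 × cos(72.37°) = 0.15934
y = ρ sin φ = 0.52609 × sin(72.37°) = 0.50138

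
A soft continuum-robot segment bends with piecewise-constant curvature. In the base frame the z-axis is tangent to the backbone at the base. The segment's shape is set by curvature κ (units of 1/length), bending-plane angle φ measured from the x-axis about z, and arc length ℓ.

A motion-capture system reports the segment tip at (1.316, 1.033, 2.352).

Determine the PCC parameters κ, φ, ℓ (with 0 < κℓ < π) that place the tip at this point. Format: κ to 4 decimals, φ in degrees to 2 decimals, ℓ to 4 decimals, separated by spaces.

ρ = √(x²+y²) = √(1.316² + 1.033²) = 1.67300
φ = atan2(y, x) mod 360° = atan2(1.033, 1.316) = 38.1303°
|p|² = ρ² + z² = 1.67300² + 2.352² = 8.33085
κ = 2ρ / |p|² = 2×1.67300 / 8.33085 = 0.40164
θ = 2·atan2(ρ, z) = 2·atan2(1.67300, 2.352) = 1.23655 rad
ℓ = θ/κ = 1.23655/0.40164 = 3.07876

0.4016 38.13 3.0788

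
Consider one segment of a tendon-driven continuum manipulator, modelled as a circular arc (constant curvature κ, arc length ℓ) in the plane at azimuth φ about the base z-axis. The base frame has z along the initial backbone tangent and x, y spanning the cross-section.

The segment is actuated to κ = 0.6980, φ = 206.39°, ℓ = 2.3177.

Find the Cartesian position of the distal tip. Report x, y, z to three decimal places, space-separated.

θ = κ·ℓ = 0.6980 × 2.3177 = 1.61775 rad
ρ = (1 − cos θ)/κ = (1 − -0.04694)/0.6980 = 1.49992
z = sin θ / κ = 0.99890/0.6980 = 1.43109
x = ρ cos φ = 1.49992 × cos(206.39°) = -1.34361
y = ρ sin φ = 1.49992 × sin(206.39°) = -0.66668

-1.344 -0.667 1.431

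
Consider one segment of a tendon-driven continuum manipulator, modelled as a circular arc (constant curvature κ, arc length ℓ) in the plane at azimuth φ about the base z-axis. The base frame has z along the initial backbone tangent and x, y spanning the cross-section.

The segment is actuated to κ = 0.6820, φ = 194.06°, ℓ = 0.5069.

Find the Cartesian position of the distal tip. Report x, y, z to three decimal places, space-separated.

θ = κ·ℓ = 0.6820 × 0.5069 = 0.34571 rad
ρ = (1 − cos θ)/κ = (1 − 0.94084)/0.6820 = 0.08675
z = sin θ / κ = 0.33886/0.6820 = 0.49686
x = ρ cos φ = 0.08675 × cos(194.06°) = -0.08415
y = ρ sin φ = 0.08675 × sin(194.06°) = -0.02107

-0.084 -0.021 0.497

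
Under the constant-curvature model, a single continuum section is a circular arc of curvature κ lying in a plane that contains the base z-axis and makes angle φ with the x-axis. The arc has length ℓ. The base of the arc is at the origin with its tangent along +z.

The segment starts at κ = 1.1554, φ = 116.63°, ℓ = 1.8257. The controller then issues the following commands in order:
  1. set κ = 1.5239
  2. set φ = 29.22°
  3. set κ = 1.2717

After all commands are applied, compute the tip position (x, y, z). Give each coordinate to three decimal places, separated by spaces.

1.155 0.646 0.575

initial: κ=1.1554, φ=116.63°, ℓ=1.8257
cmd 1: set κ=1.5239 → (κ,φ,ℓ)=(1.5239,116.63°,1.8257) → tip=(-0.5695,1.1357,0.2308)
cmd 2: set φ=29.22° → (κ,φ,ℓ)=(1.5239,29.22°,1.8257) → tip=(1.1088,0.6202,0.2308)
cmd 3: set κ=1.2717 → (κ,φ,ℓ)=(1.2717,29.22°,1.8257) → tip=(1.1546,0.6458,0.5749)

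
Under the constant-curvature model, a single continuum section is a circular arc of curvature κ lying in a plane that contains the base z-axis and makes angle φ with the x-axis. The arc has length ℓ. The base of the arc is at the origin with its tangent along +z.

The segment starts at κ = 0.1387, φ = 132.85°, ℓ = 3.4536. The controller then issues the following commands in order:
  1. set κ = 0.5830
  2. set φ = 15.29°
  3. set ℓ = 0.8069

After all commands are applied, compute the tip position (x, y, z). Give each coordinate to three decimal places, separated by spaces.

0.180 0.049 0.777

initial: κ=0.1387, φ=132.85°, ℓ=3.4536
cmd 1: set κ=0.5830 → (κ,φ,ℓ)=(0.5830,132.85°,3.4536) → tip=(-1.6662,1.7962,1.5499)
cmd 2: set φ=15.29° → (κ,φ,ℓ)=(0.5830,15.29°,3.4536) → tip=(2.3633,0.6461,1.5499)
cmd 3: set ℓ=0.8069 → (κ,φ,ℓ)=(0.5830,15.29°,0.8069) → tip=(0.1797,0.0491,0.7775)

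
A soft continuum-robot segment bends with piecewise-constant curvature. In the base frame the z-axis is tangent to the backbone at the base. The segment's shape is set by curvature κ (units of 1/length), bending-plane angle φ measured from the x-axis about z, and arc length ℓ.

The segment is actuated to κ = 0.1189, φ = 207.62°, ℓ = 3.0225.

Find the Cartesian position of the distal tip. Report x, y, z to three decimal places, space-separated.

θ = κ·ℓ = 0.1189 × 3.0225 = 0.35938 rad
ρ = (1 − cos θ)/κ = (1 − 0.93612)/0.1189 = 0.53729
z = sin θ / κ = 0.35169/0.1189 = 2.95786
x = ρ cos φ = 0.53729 × cos(207.62°) = -0.47606
y = ρ sin φ = 0.53729 × sin(207.62°) = -0.24909

-0.476 -0.249 2.958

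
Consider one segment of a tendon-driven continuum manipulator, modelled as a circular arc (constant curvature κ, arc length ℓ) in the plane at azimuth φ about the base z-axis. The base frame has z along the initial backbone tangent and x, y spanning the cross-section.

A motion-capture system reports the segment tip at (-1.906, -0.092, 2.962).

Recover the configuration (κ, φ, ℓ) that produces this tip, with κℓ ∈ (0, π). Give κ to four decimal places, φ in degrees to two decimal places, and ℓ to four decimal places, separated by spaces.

0.3074 182.76 3.7234

ρ = √(x²+y²) = √(-1.906² + -0.092²) = 1.90822
φ = atan2(y, x) mod 360° = atan2(-0.092, -1.906) = 182.7634°
|p|² = ρ² + z² = 1.90822² + 2.962² = 12.41474
κ = 2ρ / |p|² = 2×1.90822 / 12.41474 = 0.30741
θ = 2·atan2(ρ, z) = 2·atan2(1.90822, 2.962) = 1.14462 rad
ℓ = θ/κ = 1.14462/0.30741 = 3.72341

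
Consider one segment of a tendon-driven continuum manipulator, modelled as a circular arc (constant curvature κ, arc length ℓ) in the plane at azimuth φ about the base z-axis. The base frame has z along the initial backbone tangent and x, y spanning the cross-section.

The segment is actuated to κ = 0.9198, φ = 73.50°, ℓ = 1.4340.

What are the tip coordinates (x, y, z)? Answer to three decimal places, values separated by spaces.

0.232 0.783 1.053

θ = κ·ℓ = 0.9198 × 1.4340 = 1.31899 rad
ρ = (1 − cos θ)/κ = (1 − 0.24915)/0.9198 = 0.81632
z = sin θ / κ = 0.96846/0.9198 = 1.05291
x = ρ cos φ = 0.81632 × cos(73.50°) = 0.23185
y = ρ sin φ = 0.81632 × sin(73.50°) = 0.78270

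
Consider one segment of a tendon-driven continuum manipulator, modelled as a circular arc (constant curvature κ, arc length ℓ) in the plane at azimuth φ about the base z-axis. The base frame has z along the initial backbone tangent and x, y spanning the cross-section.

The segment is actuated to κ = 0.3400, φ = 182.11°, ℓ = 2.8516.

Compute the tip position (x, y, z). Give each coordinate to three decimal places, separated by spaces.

-1.277 -0.047 2.425

θ = κ·ℓ = 0.3400 × 2.8516 = 0.96954 rad
ρ = (1 − cos θ)/κ = (1 − 0.56568)/0.3400 = 1.27742
z = sin θ / κ = 0.82463/0.3400 = 2.42538
x = ρ cos φ = 1.27742 × cos(182.11°) = -1.27656
y = ρ sin φ = 1.27742 × sin(182.11°) = -0.04703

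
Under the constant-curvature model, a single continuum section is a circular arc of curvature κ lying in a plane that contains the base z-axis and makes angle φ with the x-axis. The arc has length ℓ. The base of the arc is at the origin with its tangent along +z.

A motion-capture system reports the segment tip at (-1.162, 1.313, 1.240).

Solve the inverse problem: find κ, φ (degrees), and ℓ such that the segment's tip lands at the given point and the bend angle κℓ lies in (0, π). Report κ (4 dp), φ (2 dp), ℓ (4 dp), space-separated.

ρ = √(x²+y²) = √(-1.162² + 1.313²) = 1.75334
φ = atan2(y, x) mod 360° = atan2(1.313, -1.162) = 131.5087°
|p|² = ρ² + z² = 1.75334² + 1.240² = 4.61181
κ = 2ρ / |p|² = 2×1.75334 / 4.61181 = 0.76037
θ = 2·atan2(ρ, z) = 2·atan2(1.75334, 1.240) = 1.91048 rad
ℓ = θ/κ = 1.91048/0.76037 = 2.51257

0.7604 131.51 2.5126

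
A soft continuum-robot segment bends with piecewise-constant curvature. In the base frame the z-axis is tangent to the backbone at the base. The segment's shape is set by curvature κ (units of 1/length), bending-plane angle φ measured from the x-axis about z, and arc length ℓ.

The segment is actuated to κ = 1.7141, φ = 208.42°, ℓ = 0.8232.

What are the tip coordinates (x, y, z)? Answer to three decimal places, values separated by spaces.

-0.431 -0.233 0.576

θ = κ·ℓ = 1.7141 × 0.8232 = 1.41105 rad
ρ = (1 − cos θ)/κ = (1 − 0.15907)/1.7141 = 0.49060
z = sin θ / κ = 0.98727/1.7141 = 0.57597
x = ρ cos φ = 0.49060 × cos(208.42°) = -0.43147
y = ρ sin φ = 0.49060 × sin(208.42°) = -0.23349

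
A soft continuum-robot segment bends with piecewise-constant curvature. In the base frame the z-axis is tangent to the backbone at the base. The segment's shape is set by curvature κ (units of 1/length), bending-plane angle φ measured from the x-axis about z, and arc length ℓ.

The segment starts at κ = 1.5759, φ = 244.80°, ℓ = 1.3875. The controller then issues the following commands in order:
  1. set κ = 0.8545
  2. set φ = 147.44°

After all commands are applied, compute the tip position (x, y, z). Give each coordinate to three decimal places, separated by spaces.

-0.616 0.393 1.085

initial: κ=1.5759, φ=244.80°, ℓ=1.3875
cmd 1: set κ=0.8545 → (κ,φ,ℓ)=(0.8545,244.80°,1.3875) → tip=(-0.3111,-0.6610,1.0845)
cmd 2: set φ=147.44° → (κ,φ,ℓ)=(0.8545,147.44°,1.3875) → tip=(-0.6157,0.3932,1.0845)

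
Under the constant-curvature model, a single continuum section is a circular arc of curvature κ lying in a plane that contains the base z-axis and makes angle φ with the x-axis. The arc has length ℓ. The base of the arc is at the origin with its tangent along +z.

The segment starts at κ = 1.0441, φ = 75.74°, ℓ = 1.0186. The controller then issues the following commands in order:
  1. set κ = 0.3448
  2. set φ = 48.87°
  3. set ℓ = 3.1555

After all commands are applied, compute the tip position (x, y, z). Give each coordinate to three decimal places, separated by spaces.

1.022 1.170 2.569

initial: κ=1.0441, φ=75.74°, ℓ=1.0186
cmd 1: set κ=0.3448 → (κ,φ,ℓ)=(0.3448,75.74°,1.0186) → tip=(0.0436,0.1716,0.9978)
cmd 2: set φ=48.87° → (κ,φ,ℓ)=(0.3448,48.87°,1.0186) → tip=(0.1165,0.1334,0.9978)
cmd 3: set ℓ=3.1555 → (κ,φ,ℓ)=(0.3448,48.87°,3.1555) → tip=(1.0221,1.1704,2.5688)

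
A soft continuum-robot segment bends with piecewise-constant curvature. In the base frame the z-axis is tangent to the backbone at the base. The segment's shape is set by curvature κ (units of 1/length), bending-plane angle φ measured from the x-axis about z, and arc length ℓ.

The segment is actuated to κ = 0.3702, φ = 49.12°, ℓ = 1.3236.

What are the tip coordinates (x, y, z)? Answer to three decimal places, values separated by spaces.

θ = κ·ℓ = 0.3702 × 1.3236 = 0.49000 rad
ρ = (1 − cos θ)/κ = (1 − 0.88233)/0.3702 = 0.31784
z = sin θ / κ = 0.47062/0.3702 = 1.27127
x = ρ cos φ = 0.31784 × cos(49.12°) = 0.20802
y = ρ sin φ = 0.31784 × sin(49.12°) = 0.24032

0.208 0.240 1.271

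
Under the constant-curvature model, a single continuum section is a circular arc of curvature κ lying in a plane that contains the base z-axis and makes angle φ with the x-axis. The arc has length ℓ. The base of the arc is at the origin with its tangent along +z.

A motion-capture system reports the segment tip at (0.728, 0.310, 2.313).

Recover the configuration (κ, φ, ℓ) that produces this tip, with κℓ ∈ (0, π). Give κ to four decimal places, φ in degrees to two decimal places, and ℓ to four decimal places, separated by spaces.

0.2648 23.07 2.4894

ρ = √(x²+y²) = √(0.728² + 0.310²) = 0.79125
φ = atan2(y, x) mod 360° = atan2(0.310, 0.728) = 23.0655°
|p|² = ρ² + z² = 0.79125² + 2.313² = 5.97605
κ = 2ρ / |p|² = 2×0.79125 / 5.97605 = 0.26481
θ = 2·atan2(ρ, z) = 2·atan2(0.79125, 2.313) = 0.65922 rad
ℓ = θ/κ = 0.65922/0.26481 = 2.48943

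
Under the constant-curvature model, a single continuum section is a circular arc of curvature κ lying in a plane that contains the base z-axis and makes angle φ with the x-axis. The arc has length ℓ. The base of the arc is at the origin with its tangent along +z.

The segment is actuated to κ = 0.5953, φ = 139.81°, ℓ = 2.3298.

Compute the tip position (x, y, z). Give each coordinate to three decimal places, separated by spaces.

θ = κ·ℓ = 0.5953 × 2.3298 = 1.38693 rad
ρ = (1 − cos θ)/κ = (1 − 0.18283)/0.5953 = 1.37270
z = sin θ / κ = 0.98314/0.5953 = 1.65151
x = ρ cos φ = 1.37270 × cos(139.81°) = -1.04862
y = ρ sin φ = 1.37270 × sin(139.81°) = 0.88584

-1.049 0.886 1.652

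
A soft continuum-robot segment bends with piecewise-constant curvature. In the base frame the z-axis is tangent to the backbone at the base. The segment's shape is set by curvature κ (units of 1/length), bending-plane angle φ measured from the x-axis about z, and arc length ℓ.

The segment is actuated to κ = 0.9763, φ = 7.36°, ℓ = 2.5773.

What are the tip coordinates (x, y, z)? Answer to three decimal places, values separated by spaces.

θ = κ·ℓ = 0.9763 × 2.5773 = 2.51622 rad
ρ = (1 − cos θ)/κ = (1 − -0.81074)/0.9763 = 1.85470
z = sin θ / κ = 0.58540/0.9763 = 0.59961
x = ρ cos φ = 1.85470 × cos(7.36°) = 1.83942
y = ρ sin φ = 1.85470 × sin(7.36°) = 0.23759

1.839 0.238 0.600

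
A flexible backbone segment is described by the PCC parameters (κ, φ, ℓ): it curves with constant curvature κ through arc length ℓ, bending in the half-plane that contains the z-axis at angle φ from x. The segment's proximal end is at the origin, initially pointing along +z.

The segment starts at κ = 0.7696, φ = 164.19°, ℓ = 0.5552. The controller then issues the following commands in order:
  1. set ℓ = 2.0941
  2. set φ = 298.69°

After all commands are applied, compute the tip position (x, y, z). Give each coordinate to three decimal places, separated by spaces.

0.649 -1.186 1.298

initial: κ=0.7696, φ=164.19°, ℓ=0.5552
cmd 1: set ℓ=2.0941 → (κ,φ,ℓ)=(0.7696,164.19°,2.0941) → tip=(-1.3012,0.3685,1.2983)
cmd 2: set φ=298.69° → (κ,φ,ℓ)=(0.7696,298.69°,2.0941) → tip=(0.6493,-1.1864,1.2983)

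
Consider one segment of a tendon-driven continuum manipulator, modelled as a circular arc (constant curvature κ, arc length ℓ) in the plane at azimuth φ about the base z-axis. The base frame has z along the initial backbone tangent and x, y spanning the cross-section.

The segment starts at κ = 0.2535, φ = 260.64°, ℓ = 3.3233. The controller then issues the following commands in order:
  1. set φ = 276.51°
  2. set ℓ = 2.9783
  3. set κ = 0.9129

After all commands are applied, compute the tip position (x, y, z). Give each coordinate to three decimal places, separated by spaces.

0.237 -2.081 0.449

initial: κ=0.2535, φ=260.64°, ℓ=3.3233
cmd 1: set φ=276.51° → (κ,φ,ℓ)=(0.2535,276.51°,3.3233) → tip=(0.1495,-1.3105,2.9439)
cmd 2: set ℓ=2.9783 → (κ,φ,ℓ)=(0.2535,276.51°,2.9783) → tip=(0.1215,-1.0650,2.7033)
cmd 3: set κ=0.9129 → (κ,φ,ℓ)=(0.9129,276.51°,2.9783) → tip=(0.2375,-2.0809,0.4494)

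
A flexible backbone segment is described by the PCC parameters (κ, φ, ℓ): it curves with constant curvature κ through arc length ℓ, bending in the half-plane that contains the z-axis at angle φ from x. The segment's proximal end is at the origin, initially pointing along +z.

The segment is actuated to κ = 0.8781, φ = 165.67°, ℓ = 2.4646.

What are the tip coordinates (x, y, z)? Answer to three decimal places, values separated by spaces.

-1.720 0.439 0.944

θ = κ·ℓ = 0.8781 × 2.4646 = 2.16417 rad
ρ = (1 − cos θ)/κ = (1 − -0.55916)/0.8781 = 1.77560
z = sin θ / κ = 0.82906/0.8781 = 0.94415
x = ρ cos φ = 1.77560 × cos(165.67°) = -1.72036
y = ρ sin φ = 1.77560 × sin(165.67°) = 0.43947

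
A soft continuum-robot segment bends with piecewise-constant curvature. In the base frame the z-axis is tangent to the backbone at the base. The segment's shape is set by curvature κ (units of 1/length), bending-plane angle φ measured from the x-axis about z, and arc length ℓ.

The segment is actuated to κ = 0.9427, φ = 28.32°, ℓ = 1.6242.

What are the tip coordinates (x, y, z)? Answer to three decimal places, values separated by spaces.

0.897 0.483 1.060

θ = κ·ℓ = 0.9427 × 1.6242 = 1.53113 rad
ρ = (1 − cos θ)/κ = (1 − 0.03965)/0.9427 = 1.01872
z = sin θ / κ = 0.99921/0.9427 = 1.05995
x = ρ cos φ = 1.01872 × cos(28.32°) = 0.89679
y = ρ sin φ = 1.01872 × sin(28.32°) = 0.48328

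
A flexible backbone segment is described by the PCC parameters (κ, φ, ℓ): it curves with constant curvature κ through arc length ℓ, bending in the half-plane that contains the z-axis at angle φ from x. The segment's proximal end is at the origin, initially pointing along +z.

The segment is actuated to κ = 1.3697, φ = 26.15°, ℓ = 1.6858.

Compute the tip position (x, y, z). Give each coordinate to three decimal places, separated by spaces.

1.096 0.538 0.540

θ = κ·ℓ = 1.3697 × 1.6858 = 2.30904 rad
ρ = (1 − cos θ)/κ = (1 − -0.67299)/1.3697 = 1.22143
z = sin θ / κ = 0.73965/1.3697 = 0.54001
x = ρ cos φ = 1.22143 × cos(26.15°) = 1.09641
y = ρ sin φ = 1.22143 × sin(26.15°) = 0.53831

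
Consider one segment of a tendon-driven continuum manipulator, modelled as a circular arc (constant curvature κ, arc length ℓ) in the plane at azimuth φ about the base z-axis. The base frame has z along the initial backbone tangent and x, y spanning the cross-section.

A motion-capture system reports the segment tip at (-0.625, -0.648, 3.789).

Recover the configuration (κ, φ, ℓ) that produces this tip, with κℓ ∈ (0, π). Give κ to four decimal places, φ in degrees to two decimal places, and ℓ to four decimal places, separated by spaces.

ρ = √(x²+y²) = √(-0.625² + -0.648²) = 0.90029
φ = atan2(y, x) mod 360° = atan2(-0.648, -0.625) = 226.0351°
|p|² = ρ² + z² = 0.90029² + 3.789² = 15.16705
κ = 2ρ / |p|² = 2×0.90029 / 15.16705 = 0.11872
θ = 2·atan2(ρ, z) = 2·atan2(0.90029, 3.789) = 0.46656 rad
ℓ = θ/κ = 0.46656/0.11872 = 3.93004

0.1187 226.04 3.9300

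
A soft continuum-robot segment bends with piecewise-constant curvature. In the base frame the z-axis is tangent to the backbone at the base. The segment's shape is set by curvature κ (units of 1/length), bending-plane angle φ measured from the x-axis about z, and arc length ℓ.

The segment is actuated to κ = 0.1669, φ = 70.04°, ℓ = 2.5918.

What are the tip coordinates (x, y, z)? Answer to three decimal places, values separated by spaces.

0.188 0.519 2.512

θ = κ·ℓ = 0.1669 × 2.5918 = 0.43257 rad
ρ = (1 − cos θ)/κ = (1 − 0.90789)/0.1669 = 0.55188
z = sin θ / κ = 0.41921/0.1669 = 2.51172
x = ρ cos φ = 0.55188 × cos(70.04°) = 0.18839
y = ρ sin φ = 0.55188 × sin(70.04°) = 0.51873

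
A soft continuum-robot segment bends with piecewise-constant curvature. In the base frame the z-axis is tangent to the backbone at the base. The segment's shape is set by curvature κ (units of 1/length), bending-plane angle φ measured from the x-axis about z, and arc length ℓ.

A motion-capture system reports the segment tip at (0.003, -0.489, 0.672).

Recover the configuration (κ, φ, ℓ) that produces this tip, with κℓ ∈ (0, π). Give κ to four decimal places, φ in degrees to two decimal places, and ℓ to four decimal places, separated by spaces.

1.4160 270.35 0.8885

ρ = √(x²+y²) = √(0.003² + -0.489²) = 0.48901
φ = atan2(y, x) mod 360° = atan2(-0.489, 0.003) = 270.3515°
|p|² = ρ² + z² = 0.48901² + 0.672² = 0.69071
κ = 2ρ / |p|² = 2×0.48901 / 0.69071 = 1.41595
θ = 2·atan2(ρ, z) = 2·atan2(0.48901, 0.672) = 1.25814 rad
ℓ = θ/κ = 1.25814/1.41595 = 0.88855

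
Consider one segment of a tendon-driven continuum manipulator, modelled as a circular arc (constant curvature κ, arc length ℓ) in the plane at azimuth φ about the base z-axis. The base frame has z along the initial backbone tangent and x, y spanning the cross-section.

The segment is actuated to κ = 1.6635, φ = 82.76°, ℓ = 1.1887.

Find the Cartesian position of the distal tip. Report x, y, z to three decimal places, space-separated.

θ = κ·ℓ = 1.6635 × 1.1887 = 1.97740 rad
ρ = (1 − cos θ)/κ = (1 − -0.39549)/1.6635 = 0.83889
z = sin θ / κ = 0.91847/1.6635 = 0.55213
x = ρ cos φ = 0.83889 × cos(82.76°) = 0.10572
y = ρ sin φ = 0.83889 × sin(82.76°) = 0.83220

0.106 0.832 0.552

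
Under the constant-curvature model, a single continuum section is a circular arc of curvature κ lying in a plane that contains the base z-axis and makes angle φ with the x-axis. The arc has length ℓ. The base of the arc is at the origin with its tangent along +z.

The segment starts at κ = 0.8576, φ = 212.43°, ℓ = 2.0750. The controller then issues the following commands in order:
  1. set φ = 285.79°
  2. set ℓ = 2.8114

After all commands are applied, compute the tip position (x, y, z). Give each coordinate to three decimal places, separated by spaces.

initial: κ=0.8576, φ=212.43°, ℓ=2.0750
cmd 1: set φ=285.79° → (κ,φ,ℓ)=(0.8576,285.79°,2.0750) → tip=(0.3830,-1.3545,1.1407)
cmd 2: set ℓ=2.8114 → (κ,φ,ℓ)=(0.8576,285.79°,2.8114) → tip=(0.5536,-1.9578,0.7781)

0.554 -1.958 0.778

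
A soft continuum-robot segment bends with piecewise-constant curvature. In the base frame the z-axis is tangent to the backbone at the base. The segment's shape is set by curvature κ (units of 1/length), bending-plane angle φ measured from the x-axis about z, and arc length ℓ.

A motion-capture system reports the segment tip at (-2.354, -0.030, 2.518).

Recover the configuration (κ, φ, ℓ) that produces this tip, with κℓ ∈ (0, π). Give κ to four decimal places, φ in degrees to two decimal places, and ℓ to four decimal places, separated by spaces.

ρ = √(x²+y²) = √(-2.354² + -0.030²) = 2.35419
φ = atan2(y, x) mod 360° = atan2(-0.030, -2.354) = 180.7302°
|p|² = ρ² + z² = 2.35419² + 2.518² = 11.88254
κ = 2ρ / |p|² = 2×2.35419 / 11.88254 = 0.39624
θ = 2·atan2(ρ, z) = 2·atan2(2.35419, 2.518) = 1.50358 rad
ℓ = θ/κ = 1.50358/0.39624 = 3.79458

0.3962 180.73 3.7946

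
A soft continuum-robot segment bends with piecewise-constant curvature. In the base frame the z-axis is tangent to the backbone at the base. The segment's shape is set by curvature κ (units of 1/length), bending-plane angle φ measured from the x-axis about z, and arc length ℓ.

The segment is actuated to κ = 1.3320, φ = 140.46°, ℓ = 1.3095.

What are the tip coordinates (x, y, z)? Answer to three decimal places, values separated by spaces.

-0.679 0.560 0.739

θ = κ·ℓ = 1.3320 × 1.3095 = 1.74425 rad
ρ = (1 − cos θ)/κ = (1 − -0.17259)/1.3320 = 0.88032
z = sin θ / κ = 0.98499/1.3320 = 0.73948
x = ρ cos φ = 0.88032 × cos(140.46°) = -0.67889
y = ρ sin φ = 0.88032 × sin(140.46°) = 0.56043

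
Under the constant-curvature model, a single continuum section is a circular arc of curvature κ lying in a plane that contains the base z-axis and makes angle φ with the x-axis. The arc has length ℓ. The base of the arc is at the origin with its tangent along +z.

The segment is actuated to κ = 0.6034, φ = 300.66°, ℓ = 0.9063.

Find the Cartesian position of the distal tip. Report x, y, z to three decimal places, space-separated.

0.123 -0.208 0.862

θ = κ·ℓ = 0.6034 × 0.9063 = 0.54686 rad
ρ = (1 − cos θ)/κ = (1 − 0.85416)/0.6034 = 0.24170
z = sin θ / κ = 0.52001/0.6034 = 0.86180
x = ρ cos φ = 0.24170 × cos(300.66°) = 0.12325
y = ρ sin φ = 0.24170 × sin(300.66°) = -0.20791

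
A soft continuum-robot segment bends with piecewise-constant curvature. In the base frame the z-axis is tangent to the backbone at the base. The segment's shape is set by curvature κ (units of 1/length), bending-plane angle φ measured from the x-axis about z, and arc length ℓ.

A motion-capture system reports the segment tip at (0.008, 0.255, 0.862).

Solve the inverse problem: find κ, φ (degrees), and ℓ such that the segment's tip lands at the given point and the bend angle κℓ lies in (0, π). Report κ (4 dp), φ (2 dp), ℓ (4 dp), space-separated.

ρ = √(x²+y²) = √(0.008² + 0.255²) = 0.25513
φ = atan2(y, x) mod 360° = atan2(0.255, 0.008) = 88.2031°
|p|² = ρ² + z² = 0.25513² + 0.862² = 0.80813
κ = 2ρ / |p|² = 2×0.25513 / 0.80813 = 0.63139
θ = 2·atan2(ρ, z) = 2·atan2(0.25513, 0.862) = 0.57551 rad
ℓ = θ/κ = 0.57551/0.63139 = 0.91149

0.6314 88.20 0.9115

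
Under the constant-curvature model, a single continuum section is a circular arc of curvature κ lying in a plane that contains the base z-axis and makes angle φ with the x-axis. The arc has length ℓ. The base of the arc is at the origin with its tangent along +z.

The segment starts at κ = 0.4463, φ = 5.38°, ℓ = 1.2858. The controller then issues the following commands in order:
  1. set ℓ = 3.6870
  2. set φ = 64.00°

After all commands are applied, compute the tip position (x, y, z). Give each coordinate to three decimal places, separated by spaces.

initial: κ=0.4463, φ=5.38°, ℓ=1.2858
cmd 1: set ℓ=3.6870 → (κ,φ,ℓ)=(0.4463,5.38°,3.6870) → tip=(2.3973,0.2258,2.2344)
cmd 2: set φ=64.00° → (κ,φ,ℓ)=(0.4463,64.00°,3.6870) → tip=(1.0556,2.1642,2.2344)

1.056 2.164 2.234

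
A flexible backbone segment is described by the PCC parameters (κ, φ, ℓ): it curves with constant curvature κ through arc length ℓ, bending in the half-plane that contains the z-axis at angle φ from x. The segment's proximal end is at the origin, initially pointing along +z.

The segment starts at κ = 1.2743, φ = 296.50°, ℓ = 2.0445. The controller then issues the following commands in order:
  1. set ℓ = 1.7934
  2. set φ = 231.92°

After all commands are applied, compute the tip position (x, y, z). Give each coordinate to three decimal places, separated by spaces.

-0.801 -1.022 0.593

initial: κ=1.2743, φ=296.50°, ℓ=2.0445
cmd 1: set ℓ=1.7934 → (κ,φ,ℓ)=(1.2743,296.50°,1.7934) → tip=(0.5796,-1.1625,0.5928)
cmd 2: set φ=231.92° → (κ,φ,ℓ)=(1.2743,231.92°,1.7934) → tip=(-0.8011,-1.0225,0.5928)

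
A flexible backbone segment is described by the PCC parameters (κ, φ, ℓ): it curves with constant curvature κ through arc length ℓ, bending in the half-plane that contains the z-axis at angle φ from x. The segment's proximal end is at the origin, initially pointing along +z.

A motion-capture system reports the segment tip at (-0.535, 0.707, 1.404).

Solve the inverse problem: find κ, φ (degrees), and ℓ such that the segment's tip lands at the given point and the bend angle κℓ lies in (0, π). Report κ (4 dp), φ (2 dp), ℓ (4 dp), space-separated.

0.6431 127.12 1.7517

ρ = √(x²+y²) = √(-0.535² + 0.707²) = 0.88661
φ = atan2(y, x) mod 360° = atan2(0.707, -0.535) = 127.1155°
|p|² = ρ² + z² = 0.88661² + 1.404² = 2.75729
κ = 2ρ / |p|² = 2×0.88661 / 2.75729 = 0.64310
θ = 2·atan2(ρ, z) = 2·atan2(0.88661, 1.404) = 1.12650 rad
ℓ = θ/κ = 1.12650/0.64310 = 1.75167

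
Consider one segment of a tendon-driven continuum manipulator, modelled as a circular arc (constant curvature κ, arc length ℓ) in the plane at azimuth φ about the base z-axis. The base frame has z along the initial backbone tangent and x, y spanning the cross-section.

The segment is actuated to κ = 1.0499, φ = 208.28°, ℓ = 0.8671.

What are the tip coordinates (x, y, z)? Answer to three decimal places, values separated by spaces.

θ = κ·ℓ = 1.0499 × 0.8671 = 0.91037 rad
ρ = (1 − cos θ)/κ = (1 − 0.61345)/1.0499 = 0.36817
z = sin θ / κ = 0.78973/1.0499 = 0.75220
x = ρ cos φ = 0.36817 × cos(208.28°) = -0.32423
y = ρ sin φ = 0.36817 × sin(208.28°) = -0.17443

-0.324 -0.174 0.752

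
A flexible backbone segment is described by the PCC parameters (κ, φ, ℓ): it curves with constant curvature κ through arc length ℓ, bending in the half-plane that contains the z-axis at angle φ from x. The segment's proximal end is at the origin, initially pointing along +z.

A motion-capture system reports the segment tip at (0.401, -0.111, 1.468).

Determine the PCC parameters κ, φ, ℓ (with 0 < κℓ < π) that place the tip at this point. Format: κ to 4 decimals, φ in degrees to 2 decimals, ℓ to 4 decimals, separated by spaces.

0.3574 344.53 1.5454

ρ = √(x²+y²) = √(0.401² + -0.111²) = 0.41608
φ = atan2(y, x) mod 360° = atan2(-0.111, 0.401) = 344.5275°
|p|² = ρ² + z² = 0.41608² + 1.468² = 2.32815
κ = 2ρ / |p|² = 2×0.41608 / 2.32815 = 0.35743
θ = 2·atan2(ρ, z) = 2·atan2(0.41608, 1.468) = 0.55238 rad
ℓ = θ/κ = 0.55238/0.35743 = 1.54540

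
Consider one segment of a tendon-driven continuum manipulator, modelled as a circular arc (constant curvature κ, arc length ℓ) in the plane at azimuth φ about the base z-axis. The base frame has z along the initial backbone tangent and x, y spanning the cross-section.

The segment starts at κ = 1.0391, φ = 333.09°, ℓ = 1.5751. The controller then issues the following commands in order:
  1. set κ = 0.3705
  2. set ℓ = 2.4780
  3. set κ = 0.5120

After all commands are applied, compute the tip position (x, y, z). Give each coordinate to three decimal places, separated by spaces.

1.224 -0.621 1.865

initial: κ=1.0391, φ=333.09°, ℓ=1.5751
cmd 1: set κ=0.3705 → (κ,φ,ℓ)=(0.3705,333.09°,1.5751) → tip=(0.3983,-0.2022,1.4872)
cmd 2: set ℓ=2.4780 → (κ,φ,ℓ)=(0.3705,333.09°,2.4780) → tip=(0.9451,-0.4797,2.1443)
cmd 3: set κ=0.5120 → (κ,φ,ℓ)=(0.5120,333.09°,2.4780) → tip=(1.2235,-0.6210,1.8647)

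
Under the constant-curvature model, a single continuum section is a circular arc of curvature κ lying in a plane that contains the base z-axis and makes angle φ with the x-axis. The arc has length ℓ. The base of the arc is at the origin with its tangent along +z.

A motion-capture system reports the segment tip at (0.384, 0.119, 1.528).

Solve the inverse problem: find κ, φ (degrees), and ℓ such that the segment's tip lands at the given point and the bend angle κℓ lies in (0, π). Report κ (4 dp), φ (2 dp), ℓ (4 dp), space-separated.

ρ = √(x²+y²) = √(0.384² + 0.119²) = 0.40202
φ = atan2(y, x) mod 360° = atan2(0.119, 0.384) = 17.2180°
|p|² = ρ² + z² = 0.40202² + 1.528² = 2.49640
κ = 2ρ / |p|² = 2×0.40202 / 2.49640 = 0.32208
θ = 2·atan2(ρ, z) = 2·atan2(0.40202, 1.528) = 0.51454 rad
ℓ = θ/κ = 0.51454/0.32208 = 1.59757

0.3221 17.22 1.5976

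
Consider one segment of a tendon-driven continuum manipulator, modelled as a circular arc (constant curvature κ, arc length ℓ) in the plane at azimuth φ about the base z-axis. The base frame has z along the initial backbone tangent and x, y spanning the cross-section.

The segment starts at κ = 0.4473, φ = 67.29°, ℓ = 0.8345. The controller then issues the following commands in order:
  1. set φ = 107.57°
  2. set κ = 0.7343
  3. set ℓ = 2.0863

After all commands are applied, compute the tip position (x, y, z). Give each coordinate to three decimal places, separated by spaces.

initial: κ=0.4473, φ=67.29°, ℓ=0.8345
cmd 1: set φ=107.57° → (κ,φ,ℓ)=(0.4473,107.57°,0.8345) → tip=(-0.0465,0.1468,0.8153)
cmd 2: set κ=0.7343 → (κ,φ,ℓ)=(0.7343,107.57°,0.8345) → tip=(-0.0748,0.2362,0.7832)
cmd 3: set ℓ=2.0863 → (κ,φ,ℓ)=(0.7343,107.57°,2.0863) → tip=(-0.3951,1.2479,1.3608)

-0.395 1.248 1.361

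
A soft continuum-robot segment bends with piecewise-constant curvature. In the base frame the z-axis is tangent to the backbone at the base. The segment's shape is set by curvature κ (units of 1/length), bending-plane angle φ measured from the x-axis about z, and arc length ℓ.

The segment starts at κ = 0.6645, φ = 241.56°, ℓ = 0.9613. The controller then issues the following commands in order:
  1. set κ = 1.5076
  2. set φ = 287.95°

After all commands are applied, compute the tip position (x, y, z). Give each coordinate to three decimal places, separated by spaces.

0.180 -0.555 0.658

initial: κ=0.6645, φ=241.56°, ℓ=0.9613
cmd 1: set κ=1.5076 → (κ,φ,ℓ)=(1.5076,241.56°,0.9613) → tip=(-0.2776,-0.5125,0.6584)
cmd 2: set φ=287.95° → (κ,φ,ℓ)=(1.5076,287.95°,0.9613) → tip=(0.1796,-0.5545,0.6584)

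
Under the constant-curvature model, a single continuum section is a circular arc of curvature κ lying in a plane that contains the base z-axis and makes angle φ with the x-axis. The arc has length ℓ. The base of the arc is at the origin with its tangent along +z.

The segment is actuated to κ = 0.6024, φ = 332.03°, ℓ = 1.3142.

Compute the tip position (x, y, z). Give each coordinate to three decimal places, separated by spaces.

θ = κ·ℓ = 0.6024 × 1.3142 = 0.79167 rad
ρ = (1 − cos θ)/κ = (1 − 0.70266)/0.6024 = 0.49360
z = sin θ / κ = 0.71153/0.6024 = 1.18116
x = ρ cos φ = 0.49360 × cos(332.03°) = 0.43594
y = ρ sin φ = 0.49360 × sin(332.03°) = -0.23150

0.436 -0.232 1.181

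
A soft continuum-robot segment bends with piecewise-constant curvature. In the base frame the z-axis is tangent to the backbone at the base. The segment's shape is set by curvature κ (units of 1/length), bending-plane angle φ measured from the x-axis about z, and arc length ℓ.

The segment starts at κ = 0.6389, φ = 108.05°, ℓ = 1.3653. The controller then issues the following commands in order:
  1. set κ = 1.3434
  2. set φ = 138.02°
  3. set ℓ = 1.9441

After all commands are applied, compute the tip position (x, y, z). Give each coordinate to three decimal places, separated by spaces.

-1.031 0.928 0.376

initial: κ=0.6389, φ=108.05°, ℓ=1.3653
cmd 1: set κ=1.3434 → (κ,φ,ℓ)=(1.3434,108.05°,1.3653) → tip=(-0.2907,0.8920,0.7187)
cmd 2: set φ=138.02° → (κ,φ,ℓ)=(1.3434,138.02°,1.3653) → tip=(-0.6974,0.6275,0.7187)
cmd 3: set ℓ=1.9441 → (κ,φ,ℓ)=(1.3434,138.02°,1.9441) → tip=(-1.0308,0.9275,0.3762)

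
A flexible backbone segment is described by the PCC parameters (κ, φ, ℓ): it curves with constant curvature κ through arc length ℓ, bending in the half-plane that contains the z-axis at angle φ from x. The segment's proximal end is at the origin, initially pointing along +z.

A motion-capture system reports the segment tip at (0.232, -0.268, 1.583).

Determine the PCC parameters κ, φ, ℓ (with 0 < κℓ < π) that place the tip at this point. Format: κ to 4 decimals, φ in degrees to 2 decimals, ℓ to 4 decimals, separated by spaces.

ρ = √(x²+y²) = √(0.232² + -0.268²) = 0.35447
φ = atan2(y, x) mod 360° = atan2(-0.268, 0.232) = 310.8818°
|p|² = ρ² + z² = 0.35447² + 1.583² = 2.63154
κ = 2ρ / |p|² = 2×0.35447 / 2.63154 = 0.26940
θ = 2·atan2(ρ, z) = 2·atan2(0.35447, 1.583) = 0.44058 rad
ℓ = θ/κ = 0.44058/0.26940 = 1.63540

0.2694 310.88 1.6354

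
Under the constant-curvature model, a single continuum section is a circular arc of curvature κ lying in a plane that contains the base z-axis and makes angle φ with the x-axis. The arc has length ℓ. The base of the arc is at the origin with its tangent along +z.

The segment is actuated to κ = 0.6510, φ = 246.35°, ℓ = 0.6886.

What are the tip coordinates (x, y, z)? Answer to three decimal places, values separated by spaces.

-0.061 -0.139 0.666

θ = κ·ℓ = 0.6510 × 0.6886 = 0.44828 rad
ρ = (1 − cos θ)/κ = (1 − 0.90119)/0.6510 = 0.15177
z = sin θ / κ = 0.43341/0.6510 = 0.66577
x = ρ cos φ = 0.15177 × cos(246.35°) = -0.06088
y = ρ sin φ = 0.15177 × sin(246.35°) = -0.13903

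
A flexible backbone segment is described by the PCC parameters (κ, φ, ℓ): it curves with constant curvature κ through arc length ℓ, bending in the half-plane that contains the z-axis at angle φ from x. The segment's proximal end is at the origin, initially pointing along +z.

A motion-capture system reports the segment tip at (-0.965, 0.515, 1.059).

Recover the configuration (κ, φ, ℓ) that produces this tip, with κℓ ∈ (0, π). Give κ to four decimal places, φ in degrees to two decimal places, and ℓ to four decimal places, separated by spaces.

0.9438 151.91 1.6986

ρ = √(x²+y²) = √(-0.965² + 0.515²) = 1.09382
φ = atan2(y, x) mod 360° = atan2(0.515, -0.965) = 151.9121°
|p|² = ρ² + z² = 1.09382² + 1.059² = 2.31793
κ = 2ρ / |p|² = 2×1.09382 / 2.31793 = 0.94379
θ = 2·atan2(ρ, z) = 2·atan2(1.09382, 1.059) = 1.60315 rad
ℓ = θ/κ = 1.60315/0.94379 = 1.69862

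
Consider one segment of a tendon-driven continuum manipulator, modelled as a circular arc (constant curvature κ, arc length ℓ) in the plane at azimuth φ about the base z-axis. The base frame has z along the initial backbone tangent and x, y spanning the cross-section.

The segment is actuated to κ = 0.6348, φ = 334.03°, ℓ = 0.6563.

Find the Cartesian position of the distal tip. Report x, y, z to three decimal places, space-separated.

θ = κ·ℓ = 0.6348 × 0.6563 = 0.41662 rad
ρ = (1 − cos θ)/κ = (1 − 0.91446)/0.6348 = 0.13475
z = sin θ / κ = 0.40467/0.6348 = 0.63748
x = ρ cos φ = 0.13475 × cos(334.03°) = 0.12114
y = ρ sin φ = 0.13475 × sin(334.03°) = -0.05901

0.121 -0.059 0.637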